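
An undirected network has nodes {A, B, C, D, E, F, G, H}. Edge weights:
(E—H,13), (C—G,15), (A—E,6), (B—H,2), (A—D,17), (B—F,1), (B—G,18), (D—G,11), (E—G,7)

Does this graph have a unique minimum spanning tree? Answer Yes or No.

Kruskal's algorithm — process edges by increasing weight (ties by edge label):
B—F (1): add — endpoints in different components.
B—H (2): add — endpoints in different components.
A—E (6): add — endpoints in different components.
E—G (7): add — endpoints in different components.
D—G (11): add — endpoints in different components.
E—H (13): add — endpoints in different components.
C—G (15): add — endpoints in different components.
Every non-tree edge has weight strictly greater than the heaviest edge on the tree path between its endpoints, so the MST is unique.

Yes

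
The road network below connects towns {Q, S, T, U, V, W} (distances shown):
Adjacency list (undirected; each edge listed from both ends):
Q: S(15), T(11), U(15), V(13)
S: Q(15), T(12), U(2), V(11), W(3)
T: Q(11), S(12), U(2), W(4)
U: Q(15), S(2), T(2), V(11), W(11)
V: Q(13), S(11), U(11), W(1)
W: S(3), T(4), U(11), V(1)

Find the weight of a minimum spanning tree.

Prim's algorithm from T:
Step 1: frontier [T—U 2, T—W 4, Q—T 11, S—T 12] → take T—U (2); add U.
Step 2: frontier [T—W 4, Q—T 11, S—T 12, S—U 2, U—V 11, U—W 11, Q—U 15] → take S—U (2); add S.
Step 3: frontier [S—W 3, S—V 11, Q—S 15, T—W 4, Q—T 11, U—V 11, U—W 11, Q—U 15] → take S—W (3); add W.
Step 4: frontier [S—V 11, Q—S 15, Q—T 11, U—V 11, Q—U 15, V—W 1] → take V—W (1); add V.
Step 5: frontier [Q—S 15, Q—T 11, Q—U 15, Q—V 13] → take Q—T (11); add Q.
MST edges: T—U, S—U, S—W, V—W, Q—T; total weight 2+2+3+1+11 = 19.

19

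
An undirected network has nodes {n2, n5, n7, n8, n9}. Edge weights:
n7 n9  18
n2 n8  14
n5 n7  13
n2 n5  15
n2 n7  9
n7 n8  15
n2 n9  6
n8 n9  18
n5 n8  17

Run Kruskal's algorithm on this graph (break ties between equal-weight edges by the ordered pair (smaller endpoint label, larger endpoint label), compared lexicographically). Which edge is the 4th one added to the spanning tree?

n2-n8

Kruskal: consider edges lightest-first.
n2 n9 (6): add. Components now {n2,n9} {n7} {n5} {n8}
n2 n7 (9): add. Components now {n2,n7,n9} {n5} {n8}
n5 n7 (13): add. Components now {n2,n5,n7,n9} {n8}
n2 n8 (14): add. Components now {n2,n5,n7,n8,n9}
The 4th edge added is n2 n8.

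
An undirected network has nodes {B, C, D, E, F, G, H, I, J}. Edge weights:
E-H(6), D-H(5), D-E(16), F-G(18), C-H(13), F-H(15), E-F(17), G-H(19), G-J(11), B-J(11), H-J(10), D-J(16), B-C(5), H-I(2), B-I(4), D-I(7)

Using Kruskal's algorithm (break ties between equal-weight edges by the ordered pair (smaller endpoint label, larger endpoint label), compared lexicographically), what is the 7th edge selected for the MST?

G-J

Kruskal: consider edges lightest-first.
H-I (2): add — endpoints in different components.
B-I (4): add — endpoints in different components.
B-C (5): add — endpoints in different components.
D-H (5): add — endpoints in different components.
E-H (6): add — endpoints in different components.
D-I (7): skip — D and I already connected.
H-J (10): add — endpoints in different components.
B-J (11): skip — B and J already connected.
G-J (11): add — endpoints in different components.
C-H (13): skip — C and H already connected.
F-H (15): add — endpoints in different components.
The 7th edge added is G-J.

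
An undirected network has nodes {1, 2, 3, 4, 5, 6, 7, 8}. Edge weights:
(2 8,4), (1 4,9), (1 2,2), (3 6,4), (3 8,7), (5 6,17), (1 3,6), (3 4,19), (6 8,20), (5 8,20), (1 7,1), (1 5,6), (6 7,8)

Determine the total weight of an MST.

32

Prim, starting at 4.
Step 1: frontier [1 4 9, 3 4 19] → take 1 4 (9); add 1.
Step 2: frontier [1 7 1, 1 2 2, 1 3 6, 1 5 6, 3 4 19] → take 1 7 (1); add 7.
Step 3: frontier [1 2 2, 1 3 6, 1 5 6, 3 4 19, 6 7 8] → take 1 2 (2); add 2.
Step 4: frontier [1 3 6, 1 5 6, 2 8 4, 3 4 19, 6 7 8] → take 2 8 (4); add 8.
Step 5: frontier [1 3 6, 1 5 6, 3 4 19, 6 7 8, 3 8 7, 5 8 20, 6 8 20] → take 1 3 (6); add 3.
Step 6: frontier [1 5 6, 3 6 4, 6 7 8, 5 8 20, 6 8 20] → take 3 6 (4); add 6.
Step 7: frontier [1 5 6, 5 6 17, 5 8 20] → take 1 5 (6); add 5.
MST edges: 1 4, 1 7, 1 2, 2 8, 1 3, 3 6, 1 5; total weight 9+1+2+4+6+4+6 = 32.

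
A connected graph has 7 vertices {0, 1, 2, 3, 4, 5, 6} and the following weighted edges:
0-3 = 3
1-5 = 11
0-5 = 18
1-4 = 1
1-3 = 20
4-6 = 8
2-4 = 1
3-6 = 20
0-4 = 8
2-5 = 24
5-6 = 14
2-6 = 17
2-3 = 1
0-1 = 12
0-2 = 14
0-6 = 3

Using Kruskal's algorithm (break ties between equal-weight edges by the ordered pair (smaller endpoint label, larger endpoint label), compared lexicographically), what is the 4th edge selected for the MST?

0-3

Kruskal's algorithm — process edges by increasing weight (ties by edge label):
1-4 (1): add. Components now {0} {1,4} {2} {3} {5} {6}
2-3 (1): add. Components now {0} {1,4} {2,3} {5} {6}
2-4 (1): add. Components now {0} {1,2,3,4} {5} {6}
0-3 (3): add. Components now {0,1,2,3,4} {5} {6}
0-6 (3): add. Components now {0,1,2,3,4,6} {5}
0-4 (8): skip — 0 and 4 already connected.
4-6 (8): skip — 4 and 6 already connected.
1-5 (11): add. Components now {0,1,2,3,4,5,6}
The 4th edge added is 0-3.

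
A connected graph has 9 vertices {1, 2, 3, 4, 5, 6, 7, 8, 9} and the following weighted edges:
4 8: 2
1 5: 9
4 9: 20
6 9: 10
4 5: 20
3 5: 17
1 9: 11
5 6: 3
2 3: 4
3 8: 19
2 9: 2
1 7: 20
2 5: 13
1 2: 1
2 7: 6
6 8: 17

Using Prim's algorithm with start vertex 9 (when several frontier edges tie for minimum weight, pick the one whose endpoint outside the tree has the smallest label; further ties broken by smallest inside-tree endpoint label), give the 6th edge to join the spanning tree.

5-6

Grow the tree from 9 using Prim:
Step 1: cheapest edge leaving the tree is 2 9 (2); add 2.
Step 2: cheapest edge leaving the tree is 1 2 (1); add 1.
Step 3: cheapest edge leaving the tree is 2 3 (4); add 3.
Step 4: cheapest edge leaving the tree is 2 7 (6); add 7.
Step 5: cheapest edge leaving the tree is 1 5 (9); add 5.
Step 6: cheapest edge leaving the tree is 5 6 (3); add 6.
Step 7: cheapest edge leaving the tree is 6 8 (17); add 8.
Step 8: cheapest edge leaving the tree is 4 8 (2); add 4.
The 6th edge added is 5 6.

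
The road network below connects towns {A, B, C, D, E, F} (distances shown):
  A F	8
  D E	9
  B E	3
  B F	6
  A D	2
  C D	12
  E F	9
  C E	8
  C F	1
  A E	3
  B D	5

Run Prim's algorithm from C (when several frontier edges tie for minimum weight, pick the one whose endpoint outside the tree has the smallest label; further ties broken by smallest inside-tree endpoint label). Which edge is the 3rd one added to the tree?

Grow the tree from C using Prim:
Step 1: frontier [C F 1, C E 8, C D 12] → take C F (1); add F.
Step 2: frontier [C E 8, C D 12, B F 6, A F 8, E F 9] → take B F (6); add B.
Step 3: frontier [B E 3, B D 5, C E 8, C D 12, A F 8, E F 9] → take B E (3); add E.
Step 4: frontier [B D 5, C D 12, A E 3, D E 9, A F 8] → take A E (3); add A.
Step 5: frontier [A D 2, B D 5, C D 12, D E 9] → take A D (2); add D.
The 3rd edge added is B E.

B-E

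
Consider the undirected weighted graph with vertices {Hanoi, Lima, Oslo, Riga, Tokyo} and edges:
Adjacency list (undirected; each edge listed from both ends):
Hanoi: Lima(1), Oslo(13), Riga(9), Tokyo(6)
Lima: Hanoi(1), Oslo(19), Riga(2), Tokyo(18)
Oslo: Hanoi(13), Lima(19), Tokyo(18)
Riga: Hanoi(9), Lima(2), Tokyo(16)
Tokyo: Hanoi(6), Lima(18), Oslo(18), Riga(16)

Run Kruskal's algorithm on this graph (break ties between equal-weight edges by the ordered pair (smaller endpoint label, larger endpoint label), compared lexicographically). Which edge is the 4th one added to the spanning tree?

Hanoi-Oslo

Kruskal's algorithm — process edges by increasing weight (ties by edge label):
Hanoi—Lima (1): add. Components now {Tokyo} {Riga} {Hanoi,Lima} {Oslo}
Lima—Riga (2): add. Components now {Tokyo} {Hanoi,Lima,Riga} {Oslo}
Hanoi—Tokyo (6): add. Components now {Hanoi,Lima,Riga,Tokyo} {Oslo}
Hanoi—Riga (9): skip — Riga and Hanoi already connected.
Hanoi—Oslo (13): add. Components now {Hanoi,Lima,Oslo,Riga,Tokyo}
The 4th edge added is Hanoi—Oslo.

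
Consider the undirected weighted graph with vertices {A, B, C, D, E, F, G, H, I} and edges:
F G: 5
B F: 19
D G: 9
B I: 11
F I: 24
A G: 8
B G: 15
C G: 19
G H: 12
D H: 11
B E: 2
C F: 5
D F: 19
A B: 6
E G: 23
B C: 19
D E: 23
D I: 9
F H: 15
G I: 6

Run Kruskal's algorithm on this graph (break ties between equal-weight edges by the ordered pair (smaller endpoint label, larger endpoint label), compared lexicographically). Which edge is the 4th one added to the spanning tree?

Kruskal's algorithm — process edges by increasing weight (ties by edge label):
B E (2): add — endpoints in different components.
C F (5): add — endpoints in different components.
F G (5): add — endpoints in different components.
A B (6): add — endpoints in different components.
G I (6): add — endpoints in different components.
A G (8): add — endpoints in different components.
D G (9): add — endpoints in different components.
D I (9): skip — D and I already connected.
B I (11): skip — B and I already connected.
D H (11): add — endpoints in different components.
The 4th edge added is A B.

A-B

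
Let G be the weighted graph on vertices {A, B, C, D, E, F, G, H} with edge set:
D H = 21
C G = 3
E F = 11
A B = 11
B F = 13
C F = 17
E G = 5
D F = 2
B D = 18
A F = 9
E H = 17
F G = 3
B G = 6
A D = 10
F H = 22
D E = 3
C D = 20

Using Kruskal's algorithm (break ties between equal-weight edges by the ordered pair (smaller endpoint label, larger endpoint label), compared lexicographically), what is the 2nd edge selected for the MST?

C-G

Kruskal: consider edges lightest-first.
D F (2): add — endpoints in different components.
C G (3): add — endpoints in different components.
D E (3): add — endpoints in different components.
F G (3): add — endpoints in different components.
E G (5): skip — E and G already connected.
B G (6): add — endpoints in different components.
A F (9): add — endpoints in different components.
A D (10): skip — A and D already connected.
A B (11): skip — A and B already connected.
E F (11): skip — E and F already connected.
B F (13): skip — B and F already connected.
C F (17): skip — C and F already connected.
E H (17): add — endpoints in different components.
The 2nd edge added is C G.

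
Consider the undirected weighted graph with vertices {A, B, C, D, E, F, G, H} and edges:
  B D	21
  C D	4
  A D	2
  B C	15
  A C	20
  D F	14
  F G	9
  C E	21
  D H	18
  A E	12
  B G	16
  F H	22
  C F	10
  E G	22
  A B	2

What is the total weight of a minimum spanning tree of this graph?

57

Prim, starting at F.
Step 1: cheapest edge leaving the tree is F G (9); add G.
Step 2: cheapest edge leaving the tree is C F (10); add C.
Step 3: cheapest edge leaving the tree is C D (4); add D.
Step 4: cheapest edge leaving the tree is A D (2); add A.
Step 5: cheapest edge leaving the tree is A B (2); add B.
Step 6: cheapest edge leaving the tree is A E (12); add E.
Step 7: cheapest edge leaving the tree is D H (18); add H.
MST edges: F G, C F, C D, A D, A B, A E, D H; total weight 9+10+4+2+2+12+18 = 57.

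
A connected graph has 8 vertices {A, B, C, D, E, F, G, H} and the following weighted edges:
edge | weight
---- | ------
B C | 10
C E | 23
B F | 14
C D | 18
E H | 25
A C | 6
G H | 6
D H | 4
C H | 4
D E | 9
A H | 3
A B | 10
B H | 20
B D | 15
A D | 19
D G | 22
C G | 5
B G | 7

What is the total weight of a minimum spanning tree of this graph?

Grow the tree from D using Prim:
Step 1: cheapest edge leaving the tree is D H (4); add H.
Step 2: cheapest edge leaving the tree is A H (3); add A.
Step 3: cheapest edge leaving the tree is C H (4); add C.
Step 4: cheapest edge leaving the tree is C G (5); add G.
Step 5: cheapest edge leaving the tree is B G (7); add B.
Step 6: cheapest edge leaving the tree is D E (9); add E.
Step 7: cheapest edge leaving the tree is B F (14); add F.
MST edges: D H, A H, C H, C G, B G, D E, B F; total weight 4+3+4+5+7+9+14 = 46.

46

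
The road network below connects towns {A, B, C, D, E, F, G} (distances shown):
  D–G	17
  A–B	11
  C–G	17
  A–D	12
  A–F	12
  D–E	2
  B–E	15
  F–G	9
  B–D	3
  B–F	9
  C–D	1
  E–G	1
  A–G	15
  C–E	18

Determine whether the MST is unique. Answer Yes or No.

Sort edges by weight, then run Kruskal:
C–D (1): add. Components now {A} {B} {C,D} {E} {F} {G}
E–G (1): add. Components now {A} {B} {C,D} {E,G} {F}
D–E (2): add. Components now {A} {B} {C,D,E,G} {F}
B–D (3): add. Components now {A} {B,C,D,E,G} {F}
B–F (9): add. Components now {A} {B,C,D,E,F,G}
F–G (9): skip — F and G already connected.
A–B (11): add. Components now {A,B,C,D,E,F,G}
Non-tree edge F–G has weight 9, equal to the heaviest edge on its tree cycle — swapping gives another MST of the same weight. Not unique.

No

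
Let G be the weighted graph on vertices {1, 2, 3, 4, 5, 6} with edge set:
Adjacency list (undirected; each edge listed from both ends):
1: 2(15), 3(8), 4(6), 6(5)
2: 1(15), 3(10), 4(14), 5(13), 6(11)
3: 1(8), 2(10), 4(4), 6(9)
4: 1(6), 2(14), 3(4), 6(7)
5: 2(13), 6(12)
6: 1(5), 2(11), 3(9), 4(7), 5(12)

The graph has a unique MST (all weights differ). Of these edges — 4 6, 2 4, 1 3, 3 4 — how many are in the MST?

Sort edges by weight, then run Kruskal:
3 4 (4): add — endpoints in different components.
1 6 (5): add — endpoints in different components.
1 4 (6): add — endpoints in different components.
4 6 (7): skip — 4 and 6 already connected.
1 3 (8): skip — 1 and 3 already connected.
3 6 (9): skip — 3 and 6 already connected.
2 3 (10): add — endpoints in different components.
2 6 (11): skip — 2 and 6 already connected.
5 6 (12): add — endpoints in different components.
MST edge set: {3 4, 1 6, 1 4, 2 3, 5 6}.
Of the listed edges, {3 4} are in the MST → 1.

1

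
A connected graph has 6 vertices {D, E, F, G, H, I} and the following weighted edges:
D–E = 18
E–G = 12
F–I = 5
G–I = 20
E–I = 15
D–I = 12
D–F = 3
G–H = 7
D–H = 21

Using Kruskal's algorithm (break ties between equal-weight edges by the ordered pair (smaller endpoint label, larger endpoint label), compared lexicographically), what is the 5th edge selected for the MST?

E-I

Kruskal's algorithm — process edges by increasing weight (ties by edge label):
D–F (3): add — endpoints in different components.
F–I (5): add — endpoints in different components.
G–H (7): add — endpoints in different components.
D–I (12): skip — D and I already connected.
E–G (12): add — endpoints in different components.
E–I (15): add — endpoints in different components.
The 5th edge added is E–I.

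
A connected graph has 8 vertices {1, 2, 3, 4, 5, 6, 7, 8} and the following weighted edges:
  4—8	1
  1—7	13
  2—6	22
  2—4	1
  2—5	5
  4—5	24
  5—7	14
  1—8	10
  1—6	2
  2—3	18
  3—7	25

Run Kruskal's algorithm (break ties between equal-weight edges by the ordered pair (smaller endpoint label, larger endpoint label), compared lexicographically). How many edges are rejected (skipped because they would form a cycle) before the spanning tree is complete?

Kruskal's algorithm — process edges by increasing weight (ties by edge label):
2—4 (1): add — endpoints in different components.
4—8 (1): add — endpoints in different components.
1—6 (2): add — endpoints in different components.
2—5 (5): add — endpoints in different components.
1—8 (10): add — endpoints in different components.
1—7 (13): add — endpoints in different components.
5—7 (14): skip — 5 and 7 already connected.
2—3 (18): add — endpoints in different components.
Edges rejected before the tree was complete: 1.

1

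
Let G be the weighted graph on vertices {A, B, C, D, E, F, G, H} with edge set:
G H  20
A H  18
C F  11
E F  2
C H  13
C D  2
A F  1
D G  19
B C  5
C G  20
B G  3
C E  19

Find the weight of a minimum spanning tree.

37

Kruskal: consider edges lightest-first.
A F (1): add — endpoints in different components.
C D (2): add — endpoints in different components.
E F (2): add — endpoints in different components.
B G (3): add — endpoints in different components.
B C (5): add — endpoints in different components.
C F (11): add — endpoints in different components.
C H (13): add — endpoints in different components.
MST edges: A F, C D, E F, B G, B C, C F, C H; total weight 1+2+2+3+5+11+13 = 37.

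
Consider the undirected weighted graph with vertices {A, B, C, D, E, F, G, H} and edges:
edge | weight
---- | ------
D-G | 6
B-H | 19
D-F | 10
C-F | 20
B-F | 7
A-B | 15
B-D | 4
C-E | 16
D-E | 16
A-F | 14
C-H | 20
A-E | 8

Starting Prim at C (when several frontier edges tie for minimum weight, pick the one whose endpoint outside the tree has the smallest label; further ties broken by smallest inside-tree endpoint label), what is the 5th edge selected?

Prim's algorithm from C:
Step 1: cheapest edge leaving the tree is C-E (16); add E.
Step 2: cheapest edge leaving the tree is A-E (8); add A.
Step 3: cheapest edge leaving the tree is A-F (14); add F.
Step 4: cheapest edge leaving the tree is B-F (7); add B.
Step 5: cheapest edge leaving the tree is B-D (4); add D.
Step 6: cheapest edge leaving the tree is D-G (6); add G.
Step 7: cheapest edge leaving the tree is B-H (19); add H.
The 5th edge added is B-D.

B-D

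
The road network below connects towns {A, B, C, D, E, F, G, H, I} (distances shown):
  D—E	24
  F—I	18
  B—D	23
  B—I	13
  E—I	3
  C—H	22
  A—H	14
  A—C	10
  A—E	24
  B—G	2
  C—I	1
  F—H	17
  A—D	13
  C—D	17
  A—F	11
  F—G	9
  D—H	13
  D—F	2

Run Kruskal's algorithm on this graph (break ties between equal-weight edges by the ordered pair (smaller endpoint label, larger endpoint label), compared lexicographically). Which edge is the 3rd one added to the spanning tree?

D-F

Kruskal: consider edges lightest-first.
C—I (1): add — endpoints in different components.
B—G (2): add — endpoints in different components.
D—F (2): add — endpoints in different components.
E—I (3): add — endpoints in different components.
F—G (9): add — endpoints in different components.
A—C (10): add — endpoints in different components.
A—F (11): add — endpoints in different components.
A—D (13): skip — A and D already connected.
B—I (13): skip — B and I already connected.
D—H (13): add — endpoints in different components.
The 3rd edge added is D—F.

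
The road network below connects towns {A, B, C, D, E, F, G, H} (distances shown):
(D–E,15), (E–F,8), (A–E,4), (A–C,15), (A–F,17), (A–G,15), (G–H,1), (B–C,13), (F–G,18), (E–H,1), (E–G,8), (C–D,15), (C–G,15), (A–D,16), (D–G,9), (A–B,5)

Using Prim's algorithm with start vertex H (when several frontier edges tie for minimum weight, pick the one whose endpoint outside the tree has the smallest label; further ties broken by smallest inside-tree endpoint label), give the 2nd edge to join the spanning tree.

G-H

Prim's algorithm from H:
Step 1: cheapest edge leaving the tree is E–H (1); add E.
Step 2: cheapest edge leaving the tree is G–H (1); add G.
Step 3: cheapest edge leaving the tree is A–E (4); add A.
Step 4: cheapest edge leaving the tree is A–B (5); add B.
Step 5: cheapest edge leaving the tree is E–F (8); add F.
Step 6: cheapest edge leaving the tree is D–G (9); add D.
Step 7: cheapest edge leaving the tree is B–C (13); add C.
The 2nd edge added is G–H.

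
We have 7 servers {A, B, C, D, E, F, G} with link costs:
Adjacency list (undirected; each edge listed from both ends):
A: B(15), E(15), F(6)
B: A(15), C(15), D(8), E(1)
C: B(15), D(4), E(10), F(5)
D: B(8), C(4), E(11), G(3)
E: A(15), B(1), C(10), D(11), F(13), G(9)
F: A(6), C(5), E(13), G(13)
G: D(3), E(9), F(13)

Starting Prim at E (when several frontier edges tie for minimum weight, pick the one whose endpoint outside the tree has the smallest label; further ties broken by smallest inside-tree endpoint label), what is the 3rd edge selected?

Prim, starting at E.
Step 1: cheapest edge leaving the tree is B–E (1); add B.
Step 2: cheapest edge leaving the tree is B–D (8); add D.
Step 3: cheapest edge leaving the tree is D–G (3); add G.
Step 4: cheapest edge leaving the tree is C–D (4); add C.
Step 5: cheapest edge leaving the tree is C–F (5); add F.
Step 6: cheapest edge leaving the tree is A–F (6); add A.
The 3rd edge added is D–G.

D-G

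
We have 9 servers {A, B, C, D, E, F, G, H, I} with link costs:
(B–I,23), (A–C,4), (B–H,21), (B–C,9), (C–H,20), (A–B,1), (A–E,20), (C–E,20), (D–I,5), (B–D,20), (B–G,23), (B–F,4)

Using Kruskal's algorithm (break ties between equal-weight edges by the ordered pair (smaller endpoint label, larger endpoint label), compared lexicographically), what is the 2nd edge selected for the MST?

A-C

Sort edges by weight, then run Kruskal:
A–B (1): add — endpoints in different components.
A–C (4): add — endpoints in different components.
B–F (4): add — endpoints in different components.
D–I (5): add — endpoints in different components.
B–C (9): skip — B and C already connected.
A–E (20): add — endpoints in different components.
B–D (20): add — endpoints in different components.
C–E (20): skip — C and E already connected.
C–H (20): add — endpoints in different components.
B–H (21): skip — B and H already connected.
B–G (23): add — endpoints in different components.
The 2nd edge added is A–C.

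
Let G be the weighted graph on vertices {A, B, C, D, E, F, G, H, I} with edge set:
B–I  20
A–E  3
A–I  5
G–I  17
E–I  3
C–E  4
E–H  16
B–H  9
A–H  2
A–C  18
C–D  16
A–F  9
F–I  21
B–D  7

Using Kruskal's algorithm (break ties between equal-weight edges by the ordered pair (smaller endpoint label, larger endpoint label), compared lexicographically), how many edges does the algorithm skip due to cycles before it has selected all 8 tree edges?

Kruskal: consider edges lightest-first.
A–H (2): add — endpoints in different components.
A–E (3): add — endpoints in different components.
E–I (3): add — endpoints in different components.
C–E (4): add — endpoints in different components.
A–I (5): skip — A and I already connected.
B–D (7): add — endpoints in different components.
A–F (9): add — endpoints in different components.
B–H (9): add — endpoints in different components.
C–D (16): skip — C and D already connected.
E–H (16): skip — E and H already connected.
G–I (17): add — endpoints in different components.
Edges rejected before the tree was complete: 3.

3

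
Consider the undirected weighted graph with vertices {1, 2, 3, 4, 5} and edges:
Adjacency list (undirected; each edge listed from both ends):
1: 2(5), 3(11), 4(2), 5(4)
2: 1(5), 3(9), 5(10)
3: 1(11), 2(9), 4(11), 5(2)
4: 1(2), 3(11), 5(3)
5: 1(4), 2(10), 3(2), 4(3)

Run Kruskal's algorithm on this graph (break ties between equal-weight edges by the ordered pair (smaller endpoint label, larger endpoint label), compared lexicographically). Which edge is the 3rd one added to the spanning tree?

4-5

Sort edges by weight, then run Kruskal:
1—4 (2): add. Components now {1,4} {2} {3} {5}
3—5 (2): add. Components now {1,4} {2} {3,5}
4—5 (3): add. Components now {1,3,4,5} {2}
1—5 (4): skip — 1 and 5 already connected.
1—2 (5): add. Components now {1,2,3,4,5}
The 3rd edge added is 4—5.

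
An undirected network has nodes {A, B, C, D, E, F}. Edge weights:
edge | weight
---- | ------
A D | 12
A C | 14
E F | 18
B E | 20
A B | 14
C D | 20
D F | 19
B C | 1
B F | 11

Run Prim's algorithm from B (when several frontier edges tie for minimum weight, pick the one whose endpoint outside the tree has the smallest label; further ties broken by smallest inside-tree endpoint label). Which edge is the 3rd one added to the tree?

Prim's algorithm from B:
Step 1: frontier [B C 1, B F 11, A B 14, B E 20] → take B C (1); add C.
Step 2: frontier [B F 11, A B 14, B E 20, A C 14, C D 20] → take B F (11); add F.
Step 3: frontier [A B 14, B E 20, A C 14, C D 20, E F 18, D F 19] → take A B (14); add A.
Step 4: frontier [A D 12, B E 20, C D 20, E F 18, D F 19] → take A D (12); add D.
Step 5: frontier [B E 20, E F 18] → take E F (18); add E.
The 3rd edge added is A B.

A-B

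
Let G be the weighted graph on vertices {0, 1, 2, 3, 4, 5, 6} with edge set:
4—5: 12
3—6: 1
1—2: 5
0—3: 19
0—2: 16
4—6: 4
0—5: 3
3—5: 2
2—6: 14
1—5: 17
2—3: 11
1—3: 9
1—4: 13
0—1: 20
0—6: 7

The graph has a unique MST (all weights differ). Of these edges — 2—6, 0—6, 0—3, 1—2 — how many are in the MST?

Kruskal's algorithm — process edges by increasing weight (ties by edge label):
3—6 (1): add — endpoints in different components.
3—5 (2): add — endpoints in different components.
0—5 (3): add — endpoints in different components.
4—6 (4): add — endpoints in different components.
1—2 (5): add — endpoints in different components.
0—6 (7): skip — 0 and 6 already connected.
1—3 (9): add — endpoints in different components.
MST edge set: {3—6, 3—5, 0—5, 4—6, 1—2, 1—3}.
Of the listed edges, {1—2} are in the MST → 1.

1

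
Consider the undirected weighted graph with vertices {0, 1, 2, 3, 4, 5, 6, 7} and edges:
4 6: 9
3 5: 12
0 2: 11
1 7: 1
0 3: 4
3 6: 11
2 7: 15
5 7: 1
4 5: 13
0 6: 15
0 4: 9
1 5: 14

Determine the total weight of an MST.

47

Sort edges by weight, then run Kruskal:
1 7 (1): add — endpoints in different components.
5 7 (1): add — endpoints in different components.
0 3 (4): add — endpoints in different components.
0 4 (9): add — endpoints in different components.
4 6 (9): add — endpoints in different components.
0 2 (11): add — endpoints in different components.
3 6 (11): skip — 3 and 6 already connected.
3 5 (12): add — endpoints in different components.
MST edges: 1 7, 5 7, 0 3, 0 4, 4 6, 0 2, 3 5; total weight 1+1+4+9+9+11+12 = 47.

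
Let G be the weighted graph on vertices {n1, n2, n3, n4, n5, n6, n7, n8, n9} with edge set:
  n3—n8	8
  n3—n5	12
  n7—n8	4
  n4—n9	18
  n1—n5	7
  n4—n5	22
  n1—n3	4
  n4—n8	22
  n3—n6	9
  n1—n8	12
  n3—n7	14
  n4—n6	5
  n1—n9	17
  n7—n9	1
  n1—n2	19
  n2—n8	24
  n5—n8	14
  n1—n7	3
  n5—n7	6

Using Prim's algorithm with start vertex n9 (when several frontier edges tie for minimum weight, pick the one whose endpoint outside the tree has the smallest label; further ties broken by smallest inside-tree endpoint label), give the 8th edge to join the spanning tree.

Prim's algorithm from n9:
Step 1: cheapest edge leaving the tree is n7—n9 (1); add n7.
Step 2: cheapest edge leaving the tree is n1—n7 (3); add n1.
Step 3: cheapest edge leaving the tree is n1—n3 (4); add n3.
Step 4: cheapest edge leaving the tree is n7—n8 (4); add n8.
Step 5: cheapest edge leaving the tree is n5—n7 (6); add n5.
Step 6: cheapest edge leaving the tree is n3—n6 (9); add n6.
Step 7: cheapest edge leaving the tree is n4—n6 (5); add n4.
Step 8: cheapest edge leaving the tree is n1—n2 (19); add n2.
The 8th edge added is n1—n2.

n1-n2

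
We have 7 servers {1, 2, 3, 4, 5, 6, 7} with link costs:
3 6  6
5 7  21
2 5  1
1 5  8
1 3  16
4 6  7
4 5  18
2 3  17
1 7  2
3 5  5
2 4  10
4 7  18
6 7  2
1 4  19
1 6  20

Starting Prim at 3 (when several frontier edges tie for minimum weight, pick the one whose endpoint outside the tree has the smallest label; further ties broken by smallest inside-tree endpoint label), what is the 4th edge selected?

6-7

Grow the tree from 3 using Prim:
Step 1: cheapest edge leaving the tree is 3 5 (5); add 5.
Step 2: cheapest edge leaving the tree is 2 5 (1); add 2.
Step 3: cheapest edge leaving the tree is 3 6 (6); add 6.
Step 4: cheapest edge leaving the tree is 6 7 (2); add 7.
Step 5: cheapest edge leaving the tree is 1 7 (2); add 1.
Step 6: cheapest edge leaving the tree is 4 6 (7); add 4.
The 4th edge added is 6 7.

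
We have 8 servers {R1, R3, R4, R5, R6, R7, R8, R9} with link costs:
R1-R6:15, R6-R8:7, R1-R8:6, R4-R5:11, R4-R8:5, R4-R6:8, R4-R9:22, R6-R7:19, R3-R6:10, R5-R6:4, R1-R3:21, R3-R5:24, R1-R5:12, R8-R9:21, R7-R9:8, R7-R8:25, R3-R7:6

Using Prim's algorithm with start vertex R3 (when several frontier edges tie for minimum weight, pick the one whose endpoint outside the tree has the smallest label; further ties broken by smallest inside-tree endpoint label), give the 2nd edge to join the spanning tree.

R7-R9

Grow the tree from R3 using Prim:
Step 1: cheapest edge leaving the tree is R3-R7 (6); add R7.
Step 2: cheapest edge leaving the tree is R7-R9 (8); add R9.
Step 3: cheapest edge leaving the tree is R3-R6 (10); add R6.
Step 4: cheapest edge leaving the tree is R5-R6 (4); add R5.
Step 5: cheapest edge leaving the tree is R6-R8 (7); add R8.
Step 6: cheapest edge leaving the tree is R4-R8 (5); add R4.
Step 7: cheapest edge leaving the tree is R1-R8 (6); add R1.
The 2nd edge added is R7-R9.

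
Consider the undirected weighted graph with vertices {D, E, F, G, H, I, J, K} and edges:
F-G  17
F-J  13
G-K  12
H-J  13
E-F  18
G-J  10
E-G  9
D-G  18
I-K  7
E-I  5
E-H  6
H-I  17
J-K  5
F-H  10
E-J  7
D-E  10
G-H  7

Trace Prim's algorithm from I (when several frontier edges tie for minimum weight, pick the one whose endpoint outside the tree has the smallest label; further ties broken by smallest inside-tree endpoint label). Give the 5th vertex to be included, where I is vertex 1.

Prim's algorithm from I:
Step 1: cheapest edge leaving the tree is E-I (5); add E.
Step 2: cheapest edge leaving the tree is E-H (6); add H.
Step 3: cheapest edge leaving the tree is G-H (7); add G.
Step 4: cheapest edge leaving the tree is E-J (7); add J.
Step 5: cheapest edge leaving the tree is J-K (5); add K.
Step 6: cheapest edge leaving the tree is D-E (10); add D.
Step 7: cheapest edge leaving the tree is F-H (10); add F.
Vertex order: I, E, H, G, J, K, D, F. The 5th vertex is J.

J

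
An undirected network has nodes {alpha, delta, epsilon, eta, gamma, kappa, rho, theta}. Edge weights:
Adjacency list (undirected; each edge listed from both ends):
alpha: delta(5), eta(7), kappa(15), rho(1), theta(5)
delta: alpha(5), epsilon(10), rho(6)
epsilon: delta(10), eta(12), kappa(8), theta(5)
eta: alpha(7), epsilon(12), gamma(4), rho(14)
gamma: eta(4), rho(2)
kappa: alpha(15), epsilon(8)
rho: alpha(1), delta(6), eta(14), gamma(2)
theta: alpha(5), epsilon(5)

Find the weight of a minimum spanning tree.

Prim, starting at theta.
Step 1: cheapest edge leaving the tree is alpha-theta (5); add alpha.
Step 2: cheapest edge leaving the tree is alpha-rho (1); add rho.
Step 3: cheapest edge leaving the tree is gamma-rho (2); add gamma.
Step 4: cheapest edge leaving the tree is eta-gamma (4); add eta.
Step 5: cheapest edge leaving the tree is alpha-delta (5); add delta.
Step 6: cheapest edge leaving the tree is epsilon-theta (5); add epsilon.
Step 7: cheapest edge leaving the tree is epsilon-kappa (8); add kappa.
MST edges: alpha-theta, alpha-rho, gamma-rho, eta-gamma, alpha-delta, epsilon-theta, epsilon-kappa; total weight 5+1+2+4+5+5+8 = 30.

30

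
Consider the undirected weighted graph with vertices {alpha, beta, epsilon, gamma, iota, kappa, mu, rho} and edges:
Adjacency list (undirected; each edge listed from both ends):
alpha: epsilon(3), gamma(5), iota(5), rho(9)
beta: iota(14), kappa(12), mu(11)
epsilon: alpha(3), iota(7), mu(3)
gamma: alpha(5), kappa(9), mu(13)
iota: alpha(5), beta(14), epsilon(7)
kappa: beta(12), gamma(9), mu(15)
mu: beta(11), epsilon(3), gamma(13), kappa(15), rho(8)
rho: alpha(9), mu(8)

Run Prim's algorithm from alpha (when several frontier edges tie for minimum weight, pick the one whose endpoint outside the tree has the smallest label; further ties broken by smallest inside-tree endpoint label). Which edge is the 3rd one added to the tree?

Grow the tree from alpha using Prim:
Step 1: frontier [alpha–epsilon 3, alpha–gamma 5, alpha–iota 5, alpha–rho 9] → take alpha–epsilon (3); add epsilon.
Step 2: frontier [alpha–gamma 5, alpha–iota 5, alpha–rho 9, epsilon–mu 3, epsilon–iota 7] → take epsilon–mu (3); add mu.
Step 3: frontier [alpha–gamma 5, alpha–iota 5, alpha–rho 9, epsilon–iota 7, mu–rho 8, beta–mu 11, gamma–mu 13, kappa–mu 15] → take alpha–gamma (5); add gamma.
Step 4: frontier [alpha–iota 5, alpha–rho 9, epsilon–iota 7, gamma–kappa 9, mu–rho 8, beta–mu 11, kappa–mu 15] → take alpha–iota (5); add iota.
Step 5: frontier [alpha–rho 9, gamma–kappa 9, beta–iota 14, mu–rho 8, beta–mu 11, kappa–mu 15] → take mu–rho (8); add rho.
Step 6: frontier [gamma–kappa 9, beta–iota 14, beta–mu 11, kappa–mu 15] → take gamma–kappa (9); add kappa.
Step 7: frontier [beta–iota 14, beta–kappa 12, beta–mu 11] → take beta–mu (11); add beta.
The 3rd edge added is alpha–gamma.

alpha-gamma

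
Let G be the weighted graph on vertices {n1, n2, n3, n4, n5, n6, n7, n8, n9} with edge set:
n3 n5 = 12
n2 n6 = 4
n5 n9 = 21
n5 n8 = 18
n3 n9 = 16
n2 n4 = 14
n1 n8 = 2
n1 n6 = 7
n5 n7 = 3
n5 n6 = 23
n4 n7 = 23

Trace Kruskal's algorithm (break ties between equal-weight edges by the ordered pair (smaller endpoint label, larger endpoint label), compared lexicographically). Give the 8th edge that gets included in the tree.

n5-n8

Kruskal's algorithm — process edges by increasing weight (ties by edge label):
n1 n8 (2): add — endpoints in different components.
n5 n7 (3): add — endpoints in different components.
n2 n6 (4): add — endpoints in different components.
n1 n6 (7): add — endpoints in different components.
n3 n5 (12): add — endpoints in different components.
n2 n4 (14): add — endpoints in different components.
n3 n9 (16): add — endpoints in different components.
n5 n8 (18): add — endpoints in different components.
The 8th edge added is n5 n8.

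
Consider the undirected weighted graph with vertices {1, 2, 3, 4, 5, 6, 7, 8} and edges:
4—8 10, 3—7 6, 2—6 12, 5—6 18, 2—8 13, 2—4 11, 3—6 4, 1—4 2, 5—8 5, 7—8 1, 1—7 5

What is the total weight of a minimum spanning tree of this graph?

34

Prim's algorithm from 1:
Step 1: frontier [1—4 2, 1—7 5] → take 1—4 (2); add 4.
Step 2: frontier [1—7 5, 4—8 10, 2—4 11] → take 1—7 (5); add 7.
Step 3: frontier [4—8 10, 2—4 11, 7—8 1, 3—7 6] → take 7—8 (1); add 8.
Step 4: frontier [2—4 11, 3—7 6, 5—8 5, 2—8 13] → take 5—8 (5); add 5.
Step 5: frontier [2—4 11, 5—6 18, 3—7 6, 2—8 13] → take 3—7 (6); add 3.
Step 6: frontier [3—6 4, 2—4 11, 5—6 18, 2—8 13] → take 3—6 (4); add 6.
Step 7: frontier [2—4 11, 2—6 12, 2—8 13] → take 2—4 (11); add 2.
MST edges: 1—4, 1—7, 7—8, 5—8, 3—7, 3—6, 2—4; total weight 2+5+1+5+6+4+11 = 34.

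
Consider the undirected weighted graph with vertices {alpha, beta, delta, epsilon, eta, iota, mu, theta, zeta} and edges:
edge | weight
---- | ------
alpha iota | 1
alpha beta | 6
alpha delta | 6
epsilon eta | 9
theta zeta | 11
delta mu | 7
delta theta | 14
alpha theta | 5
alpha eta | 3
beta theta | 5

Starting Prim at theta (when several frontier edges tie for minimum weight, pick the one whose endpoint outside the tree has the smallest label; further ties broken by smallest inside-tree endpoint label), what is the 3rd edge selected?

Grow the tree from theta using Prim:
Step 1: cheapest edge leaving the tree is alpha theta (5); add alpha.
Step 2: cheapest edge leaving the tree is alpha iota (1); add iota.
Step 3: cheapest edge leaving the tree is alpha eta (3); add eta.
Step 4: cheapest edge leaving the tree is beta theta (5); add beta.
Step 5: cheapest edge leaving the tree is alpha delta (6); add delta.
Step 6: cheapest edge leaving the tree is delta mu (7); add mu.
Step 7: cheapest edge leaving the tree is epsilon eta (9); add epsilon.
Step 8: cheapest edge leaving the tree is theta zeta (11); add zeta.
The 3rd edge added is alpha eta.

alpha-eta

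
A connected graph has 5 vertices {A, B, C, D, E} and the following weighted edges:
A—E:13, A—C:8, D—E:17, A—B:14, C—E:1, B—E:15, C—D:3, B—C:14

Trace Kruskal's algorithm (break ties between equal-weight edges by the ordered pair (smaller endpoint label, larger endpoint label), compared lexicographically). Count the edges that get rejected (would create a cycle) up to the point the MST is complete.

1

Kruskal's algorithm — process edges by increasing weight (ties by edge label):
C—E (1): add. Components now {A} {B} {C,E} {D}
C—D (3): add. Components now {A} {B} {C,D,E}
A—C (8): add. Components now {A,C,D,E} {B}
A—E (13): skip — A and E already connected.
A—B (14): add. Components now {A,B,C,D,E}
Edges rejected before the tree was complete: 1.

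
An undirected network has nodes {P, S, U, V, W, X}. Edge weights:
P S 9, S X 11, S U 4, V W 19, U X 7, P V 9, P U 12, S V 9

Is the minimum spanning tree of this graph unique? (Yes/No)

Kruskal: consider edges lightest-first.
S U (4): add — endpoints in different components.
U X (7): add — endpoints in different components.
P S (9): add — endpoints in different components.
P V (9): add — endpoints in different components.
S V (9): skip — S and V already connected.
S X (11): skip — S and X already connected.
P U (12): skip — P and U already connected.
V W (19): add — endpoints in different components.
Non-tree edge S V has weight 9, equal to the heaviest edge on its tree cycle — swapping gives another MST of the same weight. Not unique.

No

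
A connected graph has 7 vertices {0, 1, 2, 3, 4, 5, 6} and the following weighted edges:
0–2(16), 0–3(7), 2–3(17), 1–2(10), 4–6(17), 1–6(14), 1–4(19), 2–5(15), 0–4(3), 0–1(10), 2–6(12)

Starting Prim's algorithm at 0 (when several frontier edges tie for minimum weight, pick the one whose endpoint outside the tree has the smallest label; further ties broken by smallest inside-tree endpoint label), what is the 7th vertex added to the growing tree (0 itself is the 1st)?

Prim's algorithm from 0:
Step 1: cheapest edge leaving the tree is 0–4 (3); add 4.
Step 2: cheapest edge leaving the tree is 0–3 (7); add 3.
Step 3: cheapest edge leaving the tree is 0–1 (10); add 1.
Step 4: cheapest edge leaving the tree is 1–2 (10); add 2.
Step 5: cheapest edge leaving the tree is 2–6 (12); add 6.
Step 6: cheapest edge leaving the tree is 2–5 (15); add 5.
Vertex order: 0, 4, 3, 1, 2, 6, 5. The 7th vertex is 5.

5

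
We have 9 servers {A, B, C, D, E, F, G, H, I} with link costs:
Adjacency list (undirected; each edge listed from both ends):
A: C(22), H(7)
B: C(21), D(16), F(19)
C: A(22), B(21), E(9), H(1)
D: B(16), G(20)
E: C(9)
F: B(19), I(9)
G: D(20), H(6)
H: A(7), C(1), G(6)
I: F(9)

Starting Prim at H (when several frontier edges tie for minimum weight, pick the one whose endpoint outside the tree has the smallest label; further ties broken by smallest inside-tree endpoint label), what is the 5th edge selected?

Prim, starting at H.
Step 1: cheapest edge leaving the tree is C-H (1); add C.
Step 2: cheapest edge leaving the tree is G-H (6); add G.
Step 3: cheapest edge leaving the tree is A-H (7); add A.
Step 4: cheapest edge leaving the tree is C-E (9); add E.
Step 5: cheapest edge leaving the tree is D-G (20); add D.
Step 6: cheapest edge leaving the tree is B-D (16); add B.
Step 7: cheapest edge leaving the tree is B-F (19); add F.
Step 8: cheapest edge leaving the tree is F-I (9); add I.
The 5th edge added is D-G.

D-G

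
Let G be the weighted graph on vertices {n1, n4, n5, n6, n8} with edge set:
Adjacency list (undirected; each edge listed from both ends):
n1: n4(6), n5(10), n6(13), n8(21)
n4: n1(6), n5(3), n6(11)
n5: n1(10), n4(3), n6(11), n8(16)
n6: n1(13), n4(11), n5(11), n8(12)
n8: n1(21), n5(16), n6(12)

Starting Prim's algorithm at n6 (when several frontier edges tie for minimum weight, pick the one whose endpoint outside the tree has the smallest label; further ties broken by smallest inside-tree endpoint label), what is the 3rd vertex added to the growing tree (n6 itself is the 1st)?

Grow the tree from n6 using Prim:
Step 1: cheapest edge leaving the tree is n4—n6 (11); add n4.
Step 2: cheapest edge leaving the tree is n4—n5 (3); add n5.
Step 3: cheapest edge leaving the tree is n1—n4 (6); add n1.
Step 4: cheapest edge leaving the tree is n6—n8 (12); add n8.
Vertex order: n6, n4, n5, n1, n8. The 3rd vertex is n5.

n5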